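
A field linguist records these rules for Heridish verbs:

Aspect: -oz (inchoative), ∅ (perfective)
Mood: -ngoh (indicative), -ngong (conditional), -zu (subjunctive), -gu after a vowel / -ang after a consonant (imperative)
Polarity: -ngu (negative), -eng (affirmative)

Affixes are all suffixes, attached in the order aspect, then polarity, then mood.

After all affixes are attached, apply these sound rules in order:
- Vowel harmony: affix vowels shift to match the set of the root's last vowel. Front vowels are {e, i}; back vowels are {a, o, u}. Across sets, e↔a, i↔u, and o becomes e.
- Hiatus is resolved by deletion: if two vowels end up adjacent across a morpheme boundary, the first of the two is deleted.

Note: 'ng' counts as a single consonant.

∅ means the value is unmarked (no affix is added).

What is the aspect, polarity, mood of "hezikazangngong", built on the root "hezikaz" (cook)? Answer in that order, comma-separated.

Segment: hezikaz-eng-ngong.
aspect: ∅ → perfective.
polarity: -eng → affirmative.
mood: -ngong → conditional.

perfective, affirmative, conditional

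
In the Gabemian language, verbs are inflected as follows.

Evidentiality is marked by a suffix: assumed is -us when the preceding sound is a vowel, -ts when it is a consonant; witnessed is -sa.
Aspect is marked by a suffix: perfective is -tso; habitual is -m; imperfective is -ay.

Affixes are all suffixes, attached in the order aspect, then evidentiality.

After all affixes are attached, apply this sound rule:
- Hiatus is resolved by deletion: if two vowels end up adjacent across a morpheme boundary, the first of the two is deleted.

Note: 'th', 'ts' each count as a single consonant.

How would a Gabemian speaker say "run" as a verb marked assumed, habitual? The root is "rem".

remmts

Attach aspect habitual -m → remm.
Attach evidentiality assumed -ts (after consonant 'm') → remmts.
Vowel deletion: no change.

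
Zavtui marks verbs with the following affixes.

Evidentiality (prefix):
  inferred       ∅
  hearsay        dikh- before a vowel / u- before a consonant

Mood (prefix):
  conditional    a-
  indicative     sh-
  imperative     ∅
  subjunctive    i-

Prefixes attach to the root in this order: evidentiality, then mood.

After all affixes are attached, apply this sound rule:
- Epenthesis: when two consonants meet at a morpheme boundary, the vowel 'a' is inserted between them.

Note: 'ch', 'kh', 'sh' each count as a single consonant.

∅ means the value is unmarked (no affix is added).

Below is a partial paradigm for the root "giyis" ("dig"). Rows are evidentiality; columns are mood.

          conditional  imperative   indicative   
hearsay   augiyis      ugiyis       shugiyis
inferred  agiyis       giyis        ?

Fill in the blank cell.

shagiyis

evidentiality = inferred: zero marking, form stays giyis.
Attach mood indicative sh- → shgiyis.
Apply epenthesis: shgiyis → shagiyis.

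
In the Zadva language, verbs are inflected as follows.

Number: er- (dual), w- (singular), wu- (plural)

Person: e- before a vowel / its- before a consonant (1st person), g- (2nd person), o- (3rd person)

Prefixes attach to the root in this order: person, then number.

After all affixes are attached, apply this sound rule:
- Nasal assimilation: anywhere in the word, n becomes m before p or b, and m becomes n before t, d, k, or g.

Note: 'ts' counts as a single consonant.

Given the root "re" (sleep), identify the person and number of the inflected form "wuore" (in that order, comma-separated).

3rd person, plural

Segment: wu-o-re.
person: o- → 3rd person.
number: wu- → plural.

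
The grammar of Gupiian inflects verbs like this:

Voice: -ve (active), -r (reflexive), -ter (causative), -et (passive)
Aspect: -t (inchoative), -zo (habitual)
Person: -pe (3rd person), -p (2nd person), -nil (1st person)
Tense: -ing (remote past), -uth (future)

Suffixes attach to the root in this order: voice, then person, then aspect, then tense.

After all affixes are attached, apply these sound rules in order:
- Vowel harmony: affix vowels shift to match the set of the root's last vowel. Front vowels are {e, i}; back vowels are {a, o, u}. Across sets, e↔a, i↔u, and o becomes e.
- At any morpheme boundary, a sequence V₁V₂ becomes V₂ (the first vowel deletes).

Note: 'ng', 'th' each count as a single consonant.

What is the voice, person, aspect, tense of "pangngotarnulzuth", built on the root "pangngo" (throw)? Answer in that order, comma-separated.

causative, 1st person, habitual, future

Segment: pangngo-ter-nil-zo-uth.
voice: -ter → causative.
person: -nil → 1st person.
aspect: -zo → habitual.
tense: -uth → future.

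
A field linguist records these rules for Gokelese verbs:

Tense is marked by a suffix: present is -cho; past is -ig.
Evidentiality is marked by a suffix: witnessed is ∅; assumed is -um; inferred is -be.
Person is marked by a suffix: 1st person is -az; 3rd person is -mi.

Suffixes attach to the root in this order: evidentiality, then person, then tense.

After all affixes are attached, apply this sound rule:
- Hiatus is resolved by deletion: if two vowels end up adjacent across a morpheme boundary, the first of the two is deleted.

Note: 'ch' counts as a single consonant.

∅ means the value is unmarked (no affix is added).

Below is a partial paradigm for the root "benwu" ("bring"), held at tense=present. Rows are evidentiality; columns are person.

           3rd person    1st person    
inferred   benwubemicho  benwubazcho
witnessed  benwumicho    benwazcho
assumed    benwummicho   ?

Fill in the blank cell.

benwumazcho

Attach evidentiality assumed -um → benwuum.
Attach person 1st person -az → benwuumaz.
Attach tense present -cho → benwuumazcho.
Apply vowel deletion: benwuumazcho → benwumazcho.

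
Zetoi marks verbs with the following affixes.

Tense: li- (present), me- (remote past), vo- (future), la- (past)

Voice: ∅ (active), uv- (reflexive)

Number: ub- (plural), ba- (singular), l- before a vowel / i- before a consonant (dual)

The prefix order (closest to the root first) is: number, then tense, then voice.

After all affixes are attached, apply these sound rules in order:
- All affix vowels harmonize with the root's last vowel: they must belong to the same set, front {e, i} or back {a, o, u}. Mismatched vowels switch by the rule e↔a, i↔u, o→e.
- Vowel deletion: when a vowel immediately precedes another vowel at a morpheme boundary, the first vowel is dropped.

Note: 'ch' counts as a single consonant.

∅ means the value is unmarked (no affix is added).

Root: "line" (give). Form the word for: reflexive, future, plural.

ivvibline

Attach number plural ub- → ubline.
Attach tense future vo- → voubline.
Attach voice reflexive uv- → uvvoubline.
Apply vowel harmony: uvvoubline → ivveibline.
Apply vowel deletion: ivveibline → ivvibline.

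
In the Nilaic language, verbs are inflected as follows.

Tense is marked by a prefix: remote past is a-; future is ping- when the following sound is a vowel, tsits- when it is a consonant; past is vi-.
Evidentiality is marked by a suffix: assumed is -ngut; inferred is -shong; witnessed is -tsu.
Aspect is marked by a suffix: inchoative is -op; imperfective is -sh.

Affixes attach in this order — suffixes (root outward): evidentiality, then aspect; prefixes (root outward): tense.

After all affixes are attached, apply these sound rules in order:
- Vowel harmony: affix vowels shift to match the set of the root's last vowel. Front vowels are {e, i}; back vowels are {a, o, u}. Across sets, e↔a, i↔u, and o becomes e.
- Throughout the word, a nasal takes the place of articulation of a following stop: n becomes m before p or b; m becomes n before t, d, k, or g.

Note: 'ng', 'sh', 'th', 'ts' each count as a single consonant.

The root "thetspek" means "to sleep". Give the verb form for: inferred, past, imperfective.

Attach tense past vi- → vithetspek.
Attach evidentiality inferred -shong → vithetspekshong.
Attach aspect imperfective -sh → vithetspekshongsh.
Apply vowel harmony: vithetspekshongsh → vithetspekshengsh.
Nasal assimilation: no change.

vithetspekshengsh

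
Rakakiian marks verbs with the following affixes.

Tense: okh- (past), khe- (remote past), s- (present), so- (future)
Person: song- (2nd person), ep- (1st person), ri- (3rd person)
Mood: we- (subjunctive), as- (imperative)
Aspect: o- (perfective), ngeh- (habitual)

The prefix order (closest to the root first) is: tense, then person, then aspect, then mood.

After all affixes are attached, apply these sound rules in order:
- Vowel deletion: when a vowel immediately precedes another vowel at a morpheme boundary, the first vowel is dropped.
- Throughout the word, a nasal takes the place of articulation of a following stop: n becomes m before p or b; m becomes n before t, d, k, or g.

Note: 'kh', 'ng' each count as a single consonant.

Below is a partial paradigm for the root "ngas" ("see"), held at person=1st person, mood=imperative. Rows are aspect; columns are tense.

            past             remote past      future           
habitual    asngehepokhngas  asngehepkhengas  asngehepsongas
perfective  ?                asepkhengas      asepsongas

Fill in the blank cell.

asepokhngas

Attach tense past okh- → okhngas.
Attach person 1st person ep- → epokhngas.
Attach aspect perfective o- → oepokhngas.
Attach mood imperative as- → asoepokhngas.
Apply vowel deletion: asoepokhngas → asepokhngas.
Nasal assimilation: no change.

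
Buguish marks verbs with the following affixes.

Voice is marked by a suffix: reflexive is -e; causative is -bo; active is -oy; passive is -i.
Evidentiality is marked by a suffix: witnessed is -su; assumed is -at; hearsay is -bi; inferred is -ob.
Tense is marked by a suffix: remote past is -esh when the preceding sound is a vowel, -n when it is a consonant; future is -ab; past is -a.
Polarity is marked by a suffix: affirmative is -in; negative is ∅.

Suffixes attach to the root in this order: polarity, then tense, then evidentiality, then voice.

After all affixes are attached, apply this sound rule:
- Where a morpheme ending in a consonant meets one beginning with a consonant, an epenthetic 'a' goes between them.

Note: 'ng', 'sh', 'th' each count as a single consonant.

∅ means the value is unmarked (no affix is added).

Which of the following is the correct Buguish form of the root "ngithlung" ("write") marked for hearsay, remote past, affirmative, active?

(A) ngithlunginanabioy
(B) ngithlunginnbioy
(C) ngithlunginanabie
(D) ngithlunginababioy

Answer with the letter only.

A

Attach polarity affirmative -in → ngithlungin.
Attach tense remote past -n (after consonant 'n') → ngithlunginn.
Attach evidentiality hearsay -bi → ngithlunginnbi.
Attach voice active -oy → ngithlunginnbioy.
Apply epenthesis: ngithlunginnbioy → ngithlunginanabioy.
So the correct form is ngithlunginanabioy, option (A).
(C) ngithlunginanabie is wrong: it uses reflexive instead of active for voice.
(B) ngithlunginnbioy is wrong: it fails to apply the sound rule(s).
(D) ngithlunginababioy is wrong: it uses future instead of remote past for tense.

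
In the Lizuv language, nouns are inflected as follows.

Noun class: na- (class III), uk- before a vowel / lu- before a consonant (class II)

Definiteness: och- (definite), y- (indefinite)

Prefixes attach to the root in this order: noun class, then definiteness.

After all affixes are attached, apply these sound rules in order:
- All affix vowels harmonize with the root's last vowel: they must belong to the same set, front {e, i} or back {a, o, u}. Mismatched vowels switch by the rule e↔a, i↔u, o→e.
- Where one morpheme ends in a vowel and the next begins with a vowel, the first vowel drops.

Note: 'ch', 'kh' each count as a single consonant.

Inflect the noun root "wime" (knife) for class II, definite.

Attach noun class class II lu- (before consonant 'w') → luwime.
Attach definiteness definite och- → ochluwime.
Apply vowel harmony: ochluwime → echliwime.
Vowel deletion: no change.

echliwime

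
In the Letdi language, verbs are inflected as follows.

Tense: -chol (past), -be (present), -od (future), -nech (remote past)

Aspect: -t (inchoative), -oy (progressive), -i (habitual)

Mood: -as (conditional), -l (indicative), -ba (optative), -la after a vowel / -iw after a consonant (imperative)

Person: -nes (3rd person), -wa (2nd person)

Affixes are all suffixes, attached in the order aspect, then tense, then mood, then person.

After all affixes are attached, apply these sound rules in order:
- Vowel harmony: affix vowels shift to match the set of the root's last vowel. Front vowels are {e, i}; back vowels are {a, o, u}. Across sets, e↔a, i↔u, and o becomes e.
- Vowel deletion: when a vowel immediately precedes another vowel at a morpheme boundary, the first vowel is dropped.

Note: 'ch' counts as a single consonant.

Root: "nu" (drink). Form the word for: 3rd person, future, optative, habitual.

Attach aspect habitual -i → nui.
Attach tense future -od → nuiod.
Attach mood optative -ba → nuiodba.
Attach person 3rd person -nes → nuiodbanes.
Apply vowel harmony: nuiodbanes → nuuodbanas.
Apply vowel deletion: nuuodbanas → nodbanas.

nodbanas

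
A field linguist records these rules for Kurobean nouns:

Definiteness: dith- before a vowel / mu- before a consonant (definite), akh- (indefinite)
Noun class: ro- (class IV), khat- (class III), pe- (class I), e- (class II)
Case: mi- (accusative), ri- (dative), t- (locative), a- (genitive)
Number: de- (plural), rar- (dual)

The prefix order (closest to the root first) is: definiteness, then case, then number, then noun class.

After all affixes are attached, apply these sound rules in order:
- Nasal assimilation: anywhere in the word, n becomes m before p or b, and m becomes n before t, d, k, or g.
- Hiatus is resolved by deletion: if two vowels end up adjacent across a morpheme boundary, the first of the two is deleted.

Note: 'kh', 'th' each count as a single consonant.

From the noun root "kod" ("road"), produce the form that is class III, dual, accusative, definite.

khatrarmimukod

Attach definiteness definite mu- (before consonant 'k') → mukod.
Attach case accusative mi- → mimukod.
Attach number dual rar- → rarmimukod.
Attach noun class class III khat- → khatrarmimukod.
Nasal assimilation: no change.
Vowel deletion: no change.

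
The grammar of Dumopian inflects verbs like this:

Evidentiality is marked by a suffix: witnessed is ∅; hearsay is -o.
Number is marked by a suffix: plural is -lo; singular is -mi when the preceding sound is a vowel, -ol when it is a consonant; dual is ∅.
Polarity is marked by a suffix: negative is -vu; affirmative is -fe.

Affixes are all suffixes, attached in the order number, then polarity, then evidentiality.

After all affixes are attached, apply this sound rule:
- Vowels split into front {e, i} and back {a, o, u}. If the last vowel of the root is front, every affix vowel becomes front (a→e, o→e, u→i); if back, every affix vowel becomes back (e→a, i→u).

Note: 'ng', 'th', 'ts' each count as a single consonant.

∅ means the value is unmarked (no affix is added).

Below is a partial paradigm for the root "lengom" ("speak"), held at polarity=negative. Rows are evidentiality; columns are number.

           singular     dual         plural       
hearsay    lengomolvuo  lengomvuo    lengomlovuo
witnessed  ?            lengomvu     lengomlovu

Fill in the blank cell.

Attach number singular -ol (after consonant 'm') → lengomol.
Attach polarity negative -vu → lengomolvu.
evidentiality = witnessed: zero marking, form stays lengomolvu.
Vowel harmony: no change.

lengomolvu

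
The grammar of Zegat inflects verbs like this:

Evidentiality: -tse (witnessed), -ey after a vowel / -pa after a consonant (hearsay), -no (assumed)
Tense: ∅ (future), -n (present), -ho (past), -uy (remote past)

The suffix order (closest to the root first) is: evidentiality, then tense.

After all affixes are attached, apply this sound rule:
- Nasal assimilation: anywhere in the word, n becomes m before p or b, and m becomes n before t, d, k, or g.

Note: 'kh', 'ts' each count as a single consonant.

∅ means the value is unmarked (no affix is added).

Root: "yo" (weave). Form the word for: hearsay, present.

Attach evidentiality hearsay -ey (after vowel 'o') → yoey.
Attach tense present -n → yoeyn.
Nasal assimilation: no change.

yoeyn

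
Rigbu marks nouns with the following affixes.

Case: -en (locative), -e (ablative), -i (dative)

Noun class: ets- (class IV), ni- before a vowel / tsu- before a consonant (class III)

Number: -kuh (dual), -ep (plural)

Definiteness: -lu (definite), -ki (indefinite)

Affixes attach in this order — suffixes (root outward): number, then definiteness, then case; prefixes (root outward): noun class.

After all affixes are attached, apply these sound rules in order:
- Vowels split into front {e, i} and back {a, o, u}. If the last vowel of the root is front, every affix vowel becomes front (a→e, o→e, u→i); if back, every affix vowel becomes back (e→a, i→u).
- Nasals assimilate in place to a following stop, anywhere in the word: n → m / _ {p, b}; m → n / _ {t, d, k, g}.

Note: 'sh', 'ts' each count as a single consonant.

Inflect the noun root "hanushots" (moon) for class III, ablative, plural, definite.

Attach number plural -ep → hanushotsep.
Attach definiteness definite -lu → hanushotseplu.
Attach noun class class III tsu- (before consonant 'h') → tsuhanushotseplu.
Attach case ablative -e → tsuhanushotseplue.
Apply vowel harmony: tsuhanushotseplue → tsuhanushotsaplua.
Nasal assimilation: no change.

tsuhanushotsaplua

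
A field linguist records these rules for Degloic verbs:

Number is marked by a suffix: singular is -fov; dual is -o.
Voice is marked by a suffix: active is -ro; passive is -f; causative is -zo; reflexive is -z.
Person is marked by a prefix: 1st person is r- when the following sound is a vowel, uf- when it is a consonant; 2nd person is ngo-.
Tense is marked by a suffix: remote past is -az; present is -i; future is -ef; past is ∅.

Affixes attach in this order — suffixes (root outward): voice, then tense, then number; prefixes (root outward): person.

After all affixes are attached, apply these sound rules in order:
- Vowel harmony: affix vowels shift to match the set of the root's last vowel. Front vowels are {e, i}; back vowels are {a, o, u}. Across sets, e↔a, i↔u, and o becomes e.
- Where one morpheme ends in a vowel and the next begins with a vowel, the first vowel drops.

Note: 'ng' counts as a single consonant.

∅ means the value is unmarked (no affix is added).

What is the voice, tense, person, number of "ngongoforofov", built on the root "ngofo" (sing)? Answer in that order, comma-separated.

active, past, 2nd person, singular

Segment: ngo-ngofo-ro-fov.
voice: -ro → active.
tense: ∅ → past.
person: ngo- → 2nd person.
number: -fov → singular.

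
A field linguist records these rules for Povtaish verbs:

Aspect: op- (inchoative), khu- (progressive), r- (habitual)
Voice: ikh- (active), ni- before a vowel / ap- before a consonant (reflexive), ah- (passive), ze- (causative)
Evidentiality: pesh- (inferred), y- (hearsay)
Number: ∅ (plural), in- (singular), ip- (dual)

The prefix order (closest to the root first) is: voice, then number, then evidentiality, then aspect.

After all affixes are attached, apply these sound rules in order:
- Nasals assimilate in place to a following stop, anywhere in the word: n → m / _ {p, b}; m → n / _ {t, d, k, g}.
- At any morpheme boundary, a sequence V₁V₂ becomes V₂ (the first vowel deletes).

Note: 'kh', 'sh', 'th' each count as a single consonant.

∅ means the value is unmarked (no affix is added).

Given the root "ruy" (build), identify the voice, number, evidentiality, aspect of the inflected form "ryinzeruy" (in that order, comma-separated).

Segment: r-y-in-ze-ruy.
voice: ze- → causative.
number: in- → singular.
evidentiality: y- → hearsay.
aspect: r- → habitual.

causative, singular, hearsay, habitual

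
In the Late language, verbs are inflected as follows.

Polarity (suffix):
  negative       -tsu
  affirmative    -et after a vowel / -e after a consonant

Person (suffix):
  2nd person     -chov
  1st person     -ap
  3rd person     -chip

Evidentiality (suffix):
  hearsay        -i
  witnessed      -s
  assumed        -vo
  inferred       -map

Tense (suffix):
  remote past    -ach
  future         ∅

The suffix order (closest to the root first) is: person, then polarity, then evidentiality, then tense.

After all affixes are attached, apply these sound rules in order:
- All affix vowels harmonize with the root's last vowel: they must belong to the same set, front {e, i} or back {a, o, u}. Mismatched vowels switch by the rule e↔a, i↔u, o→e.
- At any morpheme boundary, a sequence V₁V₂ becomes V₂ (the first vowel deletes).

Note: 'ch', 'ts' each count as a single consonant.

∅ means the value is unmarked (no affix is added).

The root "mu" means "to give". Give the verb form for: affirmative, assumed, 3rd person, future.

Attach person 3rd person -chip → muchip.
Attach polarity affirmative -e (after consonant 'p') → muchipe.
Attach evidentiality assumed -vo → muchipevo.
tense = future: zero marking, form stays muchipevo.
Apply vowel harmony: muchipevo → muchupavo.
Vowel deletion: no change.

muchupavo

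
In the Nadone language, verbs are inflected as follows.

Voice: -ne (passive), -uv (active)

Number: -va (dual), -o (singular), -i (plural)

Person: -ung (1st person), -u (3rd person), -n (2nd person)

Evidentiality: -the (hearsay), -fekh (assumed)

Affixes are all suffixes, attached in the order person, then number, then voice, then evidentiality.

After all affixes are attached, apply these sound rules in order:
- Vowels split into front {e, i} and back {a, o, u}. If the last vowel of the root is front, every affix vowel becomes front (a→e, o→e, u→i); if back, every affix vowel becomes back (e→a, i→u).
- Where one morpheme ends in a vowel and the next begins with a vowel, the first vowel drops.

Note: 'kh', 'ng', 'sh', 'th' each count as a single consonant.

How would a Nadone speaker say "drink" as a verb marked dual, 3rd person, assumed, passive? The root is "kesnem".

Attach person 3rd person -u → kesnemu.
Attach number dual -va → kesnemuva.
Attach voice passive -ne → kesnemuvane.
Attach evidentiality assumed -fekh → kesnemuvanefekh.
Apply vowel harmony: kesnemuvanefekh → kesnemivenefekh.
Vowel deletion: no change.

kesnemivenefekh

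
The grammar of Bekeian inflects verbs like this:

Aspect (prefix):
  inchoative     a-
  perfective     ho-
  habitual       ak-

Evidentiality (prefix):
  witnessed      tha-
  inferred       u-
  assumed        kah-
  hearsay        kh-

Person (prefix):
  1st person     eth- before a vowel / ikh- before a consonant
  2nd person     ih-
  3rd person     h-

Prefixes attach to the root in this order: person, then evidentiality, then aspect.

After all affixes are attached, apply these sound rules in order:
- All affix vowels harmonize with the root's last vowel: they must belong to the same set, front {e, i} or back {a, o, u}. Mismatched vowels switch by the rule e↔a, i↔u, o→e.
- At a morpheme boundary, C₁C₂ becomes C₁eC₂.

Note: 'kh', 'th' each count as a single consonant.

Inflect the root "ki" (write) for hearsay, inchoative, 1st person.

ekhikheki

Attach person 1st person ikh- (before consonant 'k') → ikhki.
Attach evidentiality hearsay kh- → khikhki.
Attach aspect inchoative a- → akhikhki.
Apply vowel harmony: akhikhki → ekhikhki.
Apply epenthesis: ekhikhki → ekhikheki.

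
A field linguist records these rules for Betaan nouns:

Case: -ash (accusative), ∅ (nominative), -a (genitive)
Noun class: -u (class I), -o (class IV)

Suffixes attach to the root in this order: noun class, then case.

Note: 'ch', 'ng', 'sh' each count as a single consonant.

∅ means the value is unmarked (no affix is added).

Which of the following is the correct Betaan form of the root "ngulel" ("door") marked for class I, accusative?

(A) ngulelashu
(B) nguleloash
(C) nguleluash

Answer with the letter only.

Attach noun class class I -u → ngulelu.
Attach case accusative -ash → nguleluash.
So the correct form is nguleluash, option (C).
(B) nguleloash is wrong: it uses class IV instead of class I for noun class.
(A) ngulelashu is wrong: it has the affixes in the wrong order.

C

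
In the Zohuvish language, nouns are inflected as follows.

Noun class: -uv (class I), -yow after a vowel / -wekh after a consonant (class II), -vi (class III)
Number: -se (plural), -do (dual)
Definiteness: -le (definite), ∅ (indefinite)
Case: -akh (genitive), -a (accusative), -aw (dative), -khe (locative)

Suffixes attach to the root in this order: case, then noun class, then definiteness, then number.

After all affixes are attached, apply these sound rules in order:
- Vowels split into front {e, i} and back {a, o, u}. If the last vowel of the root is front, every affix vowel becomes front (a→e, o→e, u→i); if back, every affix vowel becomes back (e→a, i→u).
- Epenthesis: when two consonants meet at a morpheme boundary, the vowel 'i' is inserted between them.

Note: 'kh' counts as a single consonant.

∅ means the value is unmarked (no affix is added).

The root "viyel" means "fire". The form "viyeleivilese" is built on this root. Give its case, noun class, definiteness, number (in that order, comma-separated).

accusative, class I, definite, plural

Segment: viyel-a-uv-le-se.
case: -a → accusative.
noun class: -uv → class I.
definiteness: -le → definite.
number: -se → plural.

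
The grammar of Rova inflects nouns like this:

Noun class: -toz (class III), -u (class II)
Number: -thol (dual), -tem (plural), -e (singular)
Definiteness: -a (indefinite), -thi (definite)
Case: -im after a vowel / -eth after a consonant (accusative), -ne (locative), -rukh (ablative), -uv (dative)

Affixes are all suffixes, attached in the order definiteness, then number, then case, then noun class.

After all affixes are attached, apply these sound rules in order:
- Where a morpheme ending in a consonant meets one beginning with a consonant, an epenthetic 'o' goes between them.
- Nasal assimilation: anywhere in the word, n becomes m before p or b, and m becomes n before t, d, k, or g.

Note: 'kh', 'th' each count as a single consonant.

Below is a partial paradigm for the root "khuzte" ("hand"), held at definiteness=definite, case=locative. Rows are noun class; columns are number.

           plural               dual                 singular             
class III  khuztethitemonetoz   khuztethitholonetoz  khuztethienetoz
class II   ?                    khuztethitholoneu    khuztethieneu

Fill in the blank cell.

Attach definiteness definite -thi → khuztethi.
Attach number plural -tem → khuztethitem.
Attach case locative -ne → khuztethitemne.
Attach noun class class II -u → khuztethitemneu.
Apply epenthesis: khuztethitemneu → khuztethitemoneu.
Nasal assimilation: no change.

khuztethitemoneu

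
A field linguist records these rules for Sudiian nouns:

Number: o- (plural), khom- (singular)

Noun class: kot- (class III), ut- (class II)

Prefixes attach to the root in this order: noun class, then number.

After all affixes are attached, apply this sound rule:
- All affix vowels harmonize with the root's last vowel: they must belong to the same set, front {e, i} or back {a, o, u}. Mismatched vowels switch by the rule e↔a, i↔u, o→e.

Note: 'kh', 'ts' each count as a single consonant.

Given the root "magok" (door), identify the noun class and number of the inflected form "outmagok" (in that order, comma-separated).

class II, plural

Segment: o-ut-magok.
noun class: ut- → class II.
number: o- → plural.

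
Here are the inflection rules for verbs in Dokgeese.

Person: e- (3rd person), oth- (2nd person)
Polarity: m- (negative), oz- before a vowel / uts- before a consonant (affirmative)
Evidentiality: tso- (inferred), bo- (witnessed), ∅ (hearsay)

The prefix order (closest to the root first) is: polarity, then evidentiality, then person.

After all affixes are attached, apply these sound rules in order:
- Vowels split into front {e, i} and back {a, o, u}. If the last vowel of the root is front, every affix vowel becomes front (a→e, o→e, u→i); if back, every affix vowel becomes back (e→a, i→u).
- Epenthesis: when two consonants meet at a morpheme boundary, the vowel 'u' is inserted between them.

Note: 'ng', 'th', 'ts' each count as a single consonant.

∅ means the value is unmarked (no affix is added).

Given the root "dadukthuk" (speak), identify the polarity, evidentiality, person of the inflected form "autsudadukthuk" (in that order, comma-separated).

affirmative, hearsay, 3rd person

Segment: e-uts-dadukthuk.
polarity: oz/uts- → affirmative.
evidentiality: ∅ → hearsay.
person: e- → 3rd person.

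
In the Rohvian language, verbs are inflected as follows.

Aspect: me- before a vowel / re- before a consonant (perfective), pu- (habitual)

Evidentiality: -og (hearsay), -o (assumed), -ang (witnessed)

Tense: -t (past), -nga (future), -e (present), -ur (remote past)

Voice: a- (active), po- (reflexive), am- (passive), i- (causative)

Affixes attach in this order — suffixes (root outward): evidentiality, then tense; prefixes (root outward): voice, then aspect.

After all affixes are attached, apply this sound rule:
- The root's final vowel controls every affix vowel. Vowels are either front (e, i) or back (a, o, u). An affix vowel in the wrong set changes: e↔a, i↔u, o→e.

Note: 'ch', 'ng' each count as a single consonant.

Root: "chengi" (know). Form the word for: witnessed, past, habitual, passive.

Attach evidentiality witnessed -ang → chengiang.
Attach voice passive am- → amchengiang.
Attach aspect habitual pu- → puamchengiang.
Attach tense past -t → puamchengiangt.
Apply vowel harmony: puamchengiangt → piemchengiengt.

piemchengiengt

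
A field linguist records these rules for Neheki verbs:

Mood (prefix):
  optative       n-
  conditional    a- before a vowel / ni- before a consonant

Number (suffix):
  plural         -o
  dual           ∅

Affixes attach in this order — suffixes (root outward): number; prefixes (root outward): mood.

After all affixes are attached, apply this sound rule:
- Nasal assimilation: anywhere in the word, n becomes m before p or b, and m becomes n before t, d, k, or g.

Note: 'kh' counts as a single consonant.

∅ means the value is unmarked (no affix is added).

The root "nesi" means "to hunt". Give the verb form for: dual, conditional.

number = dual: zero marking, form stays nesi.
Attach mood conditional ni- (before consonant 'n') → ninesi.
Nasal assimilation: no change.

ninesi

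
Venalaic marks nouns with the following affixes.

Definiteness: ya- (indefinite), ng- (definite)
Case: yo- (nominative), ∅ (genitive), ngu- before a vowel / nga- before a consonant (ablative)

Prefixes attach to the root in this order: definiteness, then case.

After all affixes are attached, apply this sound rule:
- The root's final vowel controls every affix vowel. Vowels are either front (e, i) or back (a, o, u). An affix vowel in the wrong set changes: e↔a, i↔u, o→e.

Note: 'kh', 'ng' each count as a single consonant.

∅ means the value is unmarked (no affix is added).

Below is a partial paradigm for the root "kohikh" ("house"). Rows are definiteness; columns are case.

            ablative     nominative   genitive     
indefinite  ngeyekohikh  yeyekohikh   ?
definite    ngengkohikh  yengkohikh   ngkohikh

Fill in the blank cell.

Attach definiteness indefinite ya- → yakohikh.
case = genitive: zero marking, form stays yakohikh.
Apply vowel harmony: yakohikh → yekohikh.

yekohikh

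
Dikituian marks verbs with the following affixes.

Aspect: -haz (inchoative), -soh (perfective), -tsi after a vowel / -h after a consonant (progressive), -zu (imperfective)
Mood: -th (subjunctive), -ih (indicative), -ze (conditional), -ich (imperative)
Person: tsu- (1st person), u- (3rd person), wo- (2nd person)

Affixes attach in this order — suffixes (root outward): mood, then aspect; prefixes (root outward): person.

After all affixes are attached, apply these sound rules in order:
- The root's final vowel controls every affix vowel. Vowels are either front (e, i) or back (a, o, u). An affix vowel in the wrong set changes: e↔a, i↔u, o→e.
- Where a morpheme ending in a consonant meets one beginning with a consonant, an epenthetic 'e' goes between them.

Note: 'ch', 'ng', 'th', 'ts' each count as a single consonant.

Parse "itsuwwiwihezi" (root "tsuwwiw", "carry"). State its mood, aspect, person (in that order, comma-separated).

Segment: u-tsuwwiw-ih-zu.
mood: -ih → indicative.
aspect: -zu → imperfective.
person: u- → 3rd person.

indicative, imperfective, 3rd person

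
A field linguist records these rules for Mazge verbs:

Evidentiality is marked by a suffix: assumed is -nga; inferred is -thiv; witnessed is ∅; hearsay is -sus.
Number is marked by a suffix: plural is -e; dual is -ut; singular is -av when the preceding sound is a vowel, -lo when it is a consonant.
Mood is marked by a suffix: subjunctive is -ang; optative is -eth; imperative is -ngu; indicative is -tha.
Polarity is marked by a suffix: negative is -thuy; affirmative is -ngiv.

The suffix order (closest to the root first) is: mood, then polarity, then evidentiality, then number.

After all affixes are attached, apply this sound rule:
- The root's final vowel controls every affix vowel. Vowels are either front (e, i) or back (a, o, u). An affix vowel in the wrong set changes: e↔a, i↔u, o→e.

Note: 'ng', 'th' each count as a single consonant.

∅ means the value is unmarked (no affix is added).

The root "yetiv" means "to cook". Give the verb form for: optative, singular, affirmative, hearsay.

Attach mood optative -eth → yetiveth.
Attach polarity affirmative -ngiv → yetivethngiv.
Attach evidentiality hearsay -sus → yetivethngivsus.
Attach number singular -lo (after consonant 's') → yetivethngivsuslo.
Apply vowel harmony: yetivethngivsuslo → yetivethngivsisle.

yetivethngivsisle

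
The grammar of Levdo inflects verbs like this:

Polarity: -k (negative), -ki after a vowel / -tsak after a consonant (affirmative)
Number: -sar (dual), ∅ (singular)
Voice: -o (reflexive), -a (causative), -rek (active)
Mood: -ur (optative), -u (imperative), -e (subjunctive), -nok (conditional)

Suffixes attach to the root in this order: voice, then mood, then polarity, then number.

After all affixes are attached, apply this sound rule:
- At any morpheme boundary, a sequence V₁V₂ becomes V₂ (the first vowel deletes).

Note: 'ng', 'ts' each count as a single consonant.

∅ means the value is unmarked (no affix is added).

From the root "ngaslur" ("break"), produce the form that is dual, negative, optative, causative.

Attach voice causative -a → ngaslura.
Attach mood optative -ur → ngasluraur.
Attach polarity negative -k → ngasluraurk.
Attach number dual -sar → ngasluraurksar.
Apply vowel deletion: ngasluraurksar → ngaslururksar.

ngaslururksar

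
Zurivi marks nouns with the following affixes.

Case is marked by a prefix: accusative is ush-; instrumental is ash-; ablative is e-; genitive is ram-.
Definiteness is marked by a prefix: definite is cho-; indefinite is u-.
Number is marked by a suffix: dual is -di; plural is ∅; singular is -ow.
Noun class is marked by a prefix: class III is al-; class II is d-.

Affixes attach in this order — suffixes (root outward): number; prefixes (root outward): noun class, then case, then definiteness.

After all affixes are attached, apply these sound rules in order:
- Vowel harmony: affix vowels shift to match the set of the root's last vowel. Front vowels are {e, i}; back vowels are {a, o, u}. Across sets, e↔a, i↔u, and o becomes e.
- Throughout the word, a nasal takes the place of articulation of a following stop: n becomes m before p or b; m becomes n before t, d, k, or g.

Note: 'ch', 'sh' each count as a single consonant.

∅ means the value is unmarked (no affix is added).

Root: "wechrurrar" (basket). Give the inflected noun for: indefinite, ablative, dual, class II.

uadwechrurrardu

Attach noun class class II d- → dwechrurrar.
Attach case ablative e- → edwechrurrar.
Attach definiteness indefinite u- → uedwechrurrar.
Attach number dual -di → uedwechrurrardi.
Apply vowel harmony: uedwechrurrardi → uadwechrurrardu.
Nasal assimilation: no change.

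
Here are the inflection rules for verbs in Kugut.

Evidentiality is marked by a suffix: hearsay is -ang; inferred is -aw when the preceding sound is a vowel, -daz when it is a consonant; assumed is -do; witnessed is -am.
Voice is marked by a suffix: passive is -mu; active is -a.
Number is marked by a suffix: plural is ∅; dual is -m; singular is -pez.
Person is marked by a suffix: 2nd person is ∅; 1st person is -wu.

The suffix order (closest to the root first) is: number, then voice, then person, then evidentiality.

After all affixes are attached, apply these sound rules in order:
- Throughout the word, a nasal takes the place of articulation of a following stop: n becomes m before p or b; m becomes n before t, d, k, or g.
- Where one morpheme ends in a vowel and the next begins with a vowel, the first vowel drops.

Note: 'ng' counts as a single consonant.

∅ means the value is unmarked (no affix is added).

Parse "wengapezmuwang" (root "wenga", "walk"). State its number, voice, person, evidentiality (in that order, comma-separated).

Segment: wenga-pez-mu-wu-ang.
number: -pez → singular.
voice: -mu → passive.
person: -wu → 1st person.
evidentiality: -ang → hearsay.

singular, passive, 1st person, hearsay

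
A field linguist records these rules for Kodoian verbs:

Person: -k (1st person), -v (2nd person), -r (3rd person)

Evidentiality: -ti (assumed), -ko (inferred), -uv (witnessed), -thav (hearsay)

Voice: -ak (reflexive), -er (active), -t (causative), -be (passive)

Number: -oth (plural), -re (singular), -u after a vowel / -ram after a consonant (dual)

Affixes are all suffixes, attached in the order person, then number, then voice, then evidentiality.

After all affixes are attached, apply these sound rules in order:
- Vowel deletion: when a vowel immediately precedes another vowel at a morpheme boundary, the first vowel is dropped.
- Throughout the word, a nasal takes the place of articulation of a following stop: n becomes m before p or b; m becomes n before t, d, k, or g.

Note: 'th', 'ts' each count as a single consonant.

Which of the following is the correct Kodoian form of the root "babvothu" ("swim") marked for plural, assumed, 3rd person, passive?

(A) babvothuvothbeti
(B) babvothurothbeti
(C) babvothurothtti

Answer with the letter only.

Attach person 3rd person -r → babvothur.
Attach number plural -oth → babvothuroth.
Attach voice passive -be → babvothurothbe.
Attach evidentiality assumed -ti → babvothurothbeti.
Vowel deletion: no change.
Nasal assimilation: no change.
So the correct form is babvothurothbeti, option (B).
(C) babvothurothtti is wrong: it uses causative instead of passive for voice.
(A) babvothuvothbeti is wrong: it uses 2nd person instead of 3rd person for person.

B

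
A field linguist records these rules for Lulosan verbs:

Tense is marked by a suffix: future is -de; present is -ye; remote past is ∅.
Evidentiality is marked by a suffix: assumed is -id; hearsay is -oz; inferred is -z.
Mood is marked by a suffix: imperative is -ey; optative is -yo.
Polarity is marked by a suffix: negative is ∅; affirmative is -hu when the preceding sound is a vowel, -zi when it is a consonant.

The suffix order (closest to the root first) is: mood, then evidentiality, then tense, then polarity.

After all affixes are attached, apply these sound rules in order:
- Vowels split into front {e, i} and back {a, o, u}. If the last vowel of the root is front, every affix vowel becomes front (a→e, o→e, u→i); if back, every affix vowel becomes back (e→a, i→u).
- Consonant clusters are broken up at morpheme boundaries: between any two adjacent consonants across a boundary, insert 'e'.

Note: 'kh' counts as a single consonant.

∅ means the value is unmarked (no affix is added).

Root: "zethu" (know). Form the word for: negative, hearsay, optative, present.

Attach mood optative -yo → zethuyo.
Attach evidentiality hearsay -oz → zethuyooz.
Attach tense present -ye → zethuyoozye.
polarity = negative: zero marking, form stays zethuyoozye.
Apply vowel harmony: zethuyoozye → zethuyoozya.
Apply epenthesis: zethuyoozya → zethuyoozeya.

zethuyoozeya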